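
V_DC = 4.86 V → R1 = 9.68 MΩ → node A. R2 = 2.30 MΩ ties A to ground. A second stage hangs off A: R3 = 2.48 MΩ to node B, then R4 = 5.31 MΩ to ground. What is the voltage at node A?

V_A ≈ 0.753 V

Looking into the second stage from A: R3 + R4 = 7.790 MΩ appears in parallel with R2.
Effective lower resistance at A: R2 ‖ 7.790 = 1.776 MΩ.
V_A = 4.86 × 1.776/(9.68 + 1.776) = 0.7533 V.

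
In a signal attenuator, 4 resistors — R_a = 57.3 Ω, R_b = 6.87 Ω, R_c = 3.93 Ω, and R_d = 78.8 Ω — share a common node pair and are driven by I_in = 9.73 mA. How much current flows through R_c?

I ≈ 5.76 mA

Total conductance ΣG = 1/57.3 + 1/6.87 + 1/3.93 + 1/78.8 = 0.4302 (units of 1/Ω).
By the current-divider rule, I = I_in · G_k/ΣG = 9.73 × 0.5915 = 5.756 mA.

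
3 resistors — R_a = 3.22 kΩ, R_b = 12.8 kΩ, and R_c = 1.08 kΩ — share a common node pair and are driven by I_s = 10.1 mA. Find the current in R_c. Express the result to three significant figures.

I ≈ 7.11 mA

Conductances: ΣG = 1/3.22 + 1/12.8 + 1/1.08 = 1.315 (1/kΩ).
R_c takes the fraction G_k/ΣG = 0.9259/1.315 = 0.7043, so I = 10.1 × 0.7043 = 7.114 mA.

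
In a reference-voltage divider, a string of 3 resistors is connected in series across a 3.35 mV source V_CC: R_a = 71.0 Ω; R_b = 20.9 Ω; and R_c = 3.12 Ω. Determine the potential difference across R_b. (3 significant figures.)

ΣR = 71.0 + 20.9 + 3.12 = 95.02 Ω.
By the voltage-divider rule, V = 3.35 × 20.90/95.02 = 0.7368 mV.

V ≈ 0.737 mV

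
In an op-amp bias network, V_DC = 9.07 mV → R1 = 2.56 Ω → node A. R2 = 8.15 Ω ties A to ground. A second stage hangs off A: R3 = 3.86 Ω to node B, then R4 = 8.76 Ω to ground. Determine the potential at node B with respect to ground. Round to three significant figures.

Node A sees R2 in parallel with the series input of stage 2, R3 + R4 = 12.62 Ω.
R2 ‖ (R3+R4) = 4.952 Ω.
V_A = 9.07 × 4.952/(2.56 + 4.952) = 5.979 mV.
Stage 2 is unloaded, so V_B = V_A · R4/(R3+R4) = 5.979 × 8.76/12.62 = 4.150 mV.

V_B ≈ 4.15 mV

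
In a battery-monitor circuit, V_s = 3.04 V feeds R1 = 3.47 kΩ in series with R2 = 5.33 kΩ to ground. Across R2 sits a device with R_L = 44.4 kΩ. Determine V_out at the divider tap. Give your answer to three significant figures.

V_out ≈ 1.76 V

The load sits in parallel with R2, giving an effective lower resistance R2' = R2·R_L/(R2+R_L) = 4.759 kΩ.
Now apply the divider: V_out = 3.04 × 0.5783 = 1.758 V.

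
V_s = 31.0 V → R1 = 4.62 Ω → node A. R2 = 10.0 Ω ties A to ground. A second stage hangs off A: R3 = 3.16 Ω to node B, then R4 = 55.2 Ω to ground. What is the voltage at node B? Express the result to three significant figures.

V_B ≈ 19.0 V

The second stage (R3 + R4 = 58.36 Ω) loads node A in parallel with R2.
Effective lower resistance at A: R2 ‖ 58.36 = 8.537 Ω.
So V_A = 31.0 × 0.6489 = 20.11 V.
Then the unloaded second divider: V_B = V_A × R4/(R3+R4) = 20.11 × 0.9459 = 19.03 V.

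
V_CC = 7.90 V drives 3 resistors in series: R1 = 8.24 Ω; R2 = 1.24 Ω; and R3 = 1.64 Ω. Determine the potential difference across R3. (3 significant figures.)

Total series resistance ΣR = 8.24 + 1.24 + 1.64 = 11.12 Ω.
Voltage divider: V = V_CC · (1.640 / 11.12) = 7.90 × 0.1475 = 1.165 V.

V ≈ 1.17 V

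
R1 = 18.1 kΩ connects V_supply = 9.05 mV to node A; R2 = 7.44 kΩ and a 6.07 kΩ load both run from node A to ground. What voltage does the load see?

First combine the lower leg with the load: R2 ‖ R_L = 3.343 kΩ.
Then V_out = V_supply · R2'/(R1 + R2') = 9.05 × 3.343/21.44 = 1.411 mV.

V_out ≈ 1.41 mV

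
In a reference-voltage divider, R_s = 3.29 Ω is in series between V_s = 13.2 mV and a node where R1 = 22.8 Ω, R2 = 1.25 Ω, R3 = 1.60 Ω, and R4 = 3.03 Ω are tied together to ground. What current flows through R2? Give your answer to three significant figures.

I ≈ 1.53 mA

Combine the parallel branches: R_p = (1/22.8 + 1/1.25 + 1/1.60 + 1/3.03)⁻¹ = 0.5559 Ω.
V_A = 13.2 × 0.5559/3.846 = 1.908 mV.
I(R2) = V_A / R2 = 1.908/1.25 = 1.526 mA.
(Check via current divider: I_total = 3.432 mA; share G_k/ΣG = 0.4447 → same result.)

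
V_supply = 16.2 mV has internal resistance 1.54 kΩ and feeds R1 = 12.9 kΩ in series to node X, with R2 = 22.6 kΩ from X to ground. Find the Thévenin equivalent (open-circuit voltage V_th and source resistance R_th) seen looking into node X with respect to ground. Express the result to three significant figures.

R1' = 1.54 + 12.9 = 14.44 kΩ (source resistance + R1).
V_th is the unloaded tap voltage: V_supply · R2/(R1'+R2) = 16.2 × 0.6102 = 9.884 mV.
Zeroing V_supply shorts the top of R1' to ground, so R_th = R1' ‖ R2 = 8.811 kΩ.

V_th ≈ 9.88 mV, R_th ≈ 8.81 kΩ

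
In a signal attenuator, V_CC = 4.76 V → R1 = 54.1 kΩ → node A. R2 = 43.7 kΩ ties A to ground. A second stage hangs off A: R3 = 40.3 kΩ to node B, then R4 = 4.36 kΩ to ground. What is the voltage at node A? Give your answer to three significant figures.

Node A sees R2 in parallel with the series input of stage 2, R3 + R4 = 44.66 kΩ.
Effective lower resistance at A: R2 ‖ 44.66 = 22.09 kΩ.
V_A = 4.76 × 22.09/(54.1 + 22.09) = 1.380 V.

V_A ≈ 1.38 V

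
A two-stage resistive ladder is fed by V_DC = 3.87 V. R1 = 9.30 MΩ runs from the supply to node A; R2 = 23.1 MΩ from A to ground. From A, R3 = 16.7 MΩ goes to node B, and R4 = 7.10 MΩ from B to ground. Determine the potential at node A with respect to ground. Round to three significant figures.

Looking into the second stage from A: R3 + R4 = 23.80 MΩ appears in parallel with R2.
R2 ‖ (R3+R4) = 11.72 MΩ.
First divider: V_A = V_DC · 11.72/(9.30 + 11.72) = 2.158 V.

V_A ≈ 2.16 V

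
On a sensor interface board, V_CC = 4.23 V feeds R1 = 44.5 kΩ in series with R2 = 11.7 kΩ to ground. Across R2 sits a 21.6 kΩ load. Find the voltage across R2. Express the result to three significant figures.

R2 ‖ R_L = (11.7 × 21.6)/(11.7 + 21.6) = 7.589 kΩ.
Voltage divider with the loaded lower leg: V_out = 4.23 × 7.589/(44.5 + 7.589) = 4.23 × 0.1457 = 0.6163 V.

V_out ≈ 0.616 V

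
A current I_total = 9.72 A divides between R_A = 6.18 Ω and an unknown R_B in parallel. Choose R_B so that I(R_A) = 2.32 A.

R_B ≈ 1.94 Ω

The fraction through R_A equals R_B/(R_A+R_B).
2.32/9.72 = R_B/(R_A + R_B) → R_B = R_A · (0.2387)/(1 − 0.2387) = 6.18 × 0.3135 = 1.938 Ω.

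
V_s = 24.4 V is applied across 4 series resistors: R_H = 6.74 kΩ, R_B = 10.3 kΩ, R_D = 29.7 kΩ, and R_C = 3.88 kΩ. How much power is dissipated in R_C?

P ≈ 0.902 mW

The common current is I = 24.4/50.62 = 0.4820 mA.
P = I²R = 0.2323 × 3.88 = 0.9015 mW.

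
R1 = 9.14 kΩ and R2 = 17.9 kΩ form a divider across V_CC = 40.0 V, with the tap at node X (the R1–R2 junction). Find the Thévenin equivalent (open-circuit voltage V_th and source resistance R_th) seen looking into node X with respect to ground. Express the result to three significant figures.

V_th ≈ 26.5 V, R_th ≈ 6.05 kΩ

Open-circuit (no load on X): V_th = V_CC · R2/(R1 + R2) = 40.0 × 17.9/(9.140 + 17.9) = 26.48 V.
Zeroing V_CC shorts the top of R1 to ground, so R_th = R1 ‖ R2 = 6.051 kΩ.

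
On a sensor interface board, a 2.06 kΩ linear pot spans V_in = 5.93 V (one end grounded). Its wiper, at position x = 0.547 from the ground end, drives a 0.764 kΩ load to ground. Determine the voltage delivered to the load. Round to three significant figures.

Lower segment x·R_p = 1.127 kΩ; upper segment (1−x)·R_p = 0.9332 kΩ.
(x·R_p) ‖ R_L = 0.4553 kΩ.
Loaded-divider output: V_out = 5.93 × 0.3279 = 1.945 V.
(Unloaded: V_out = x·V_in = 3.24 V.)

V_out ≈ 1.94 V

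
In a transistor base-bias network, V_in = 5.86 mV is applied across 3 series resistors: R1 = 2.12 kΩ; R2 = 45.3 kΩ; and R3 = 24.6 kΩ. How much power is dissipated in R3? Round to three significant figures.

Series current I = V_in/ΣR = 5.86/72.02 = 0.08137 µA.
P = I²R = 0.006620 × 24.6 = 0.1629 nW.

P ≈ 0.163 nW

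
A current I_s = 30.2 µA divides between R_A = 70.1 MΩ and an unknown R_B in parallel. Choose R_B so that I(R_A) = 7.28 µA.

In a two-way split, I_A/I_s = R_B/(R_A + R_B).
With f = 0.2411, R_B = R_A · f/(1−f) = 70.1 × 0.3176 = 22.27 MΩ.

R_B ≈ 22.3 MΩ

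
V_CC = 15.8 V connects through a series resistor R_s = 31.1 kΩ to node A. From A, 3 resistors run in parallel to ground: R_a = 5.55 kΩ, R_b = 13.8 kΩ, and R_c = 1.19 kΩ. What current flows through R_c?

Parallel bank: R_p = 1/(1/5.55 + 1/13.8 + 1/1.19) = 0.9149 kΩ.
V_A = 15.8 × 0.9149/32.01 = 0.4515 V.
I(R_c) = V_A / R_c = 0.4515/1.19 = 0.3794 mA.

I ≈ 0.379 mA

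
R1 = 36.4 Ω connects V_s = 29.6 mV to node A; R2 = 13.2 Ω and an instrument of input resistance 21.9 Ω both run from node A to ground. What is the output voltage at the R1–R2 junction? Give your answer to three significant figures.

R2 ‖ R_L = (13.2 × 21.9)/(13.2 + 21.9) = 8.236 Ω.
Now apply the divider: V_out = 29.6 × 0.1845 = 5.462 mV.

V_out ≈ 5.46 mV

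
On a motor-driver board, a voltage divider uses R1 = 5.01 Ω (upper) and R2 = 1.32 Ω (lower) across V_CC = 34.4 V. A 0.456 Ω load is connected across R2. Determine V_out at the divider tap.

The load sits in parallel with R2, giving an effective lower resistance R2' = R2·R_L/(R2+R_L) = 0.3389 Ω.
Voltage divider with the loaded lower leg: V_out = 34.4 × 0.3389/(5.01 + 0.3389) = 34.4 × 0.06336 = 2.180 V.
(Unloaded it would be 7.17 V; the load pulls it down.)

V_out ≈ 2.18 V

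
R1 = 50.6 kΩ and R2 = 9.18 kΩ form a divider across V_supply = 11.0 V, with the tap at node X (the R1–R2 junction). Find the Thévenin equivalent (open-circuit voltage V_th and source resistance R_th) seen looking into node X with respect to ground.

V_th ≈ 1.69 V, R_th ≈ 7.77 kΩ

With X open, the divider is unloaded: V_th = 11.0 × 9.18/59.78 = 1.689 V.
Zeroing V_supply shorts the top of R1 to ground, so R_th = R1 ‖ R2 = 7.770 kΩ.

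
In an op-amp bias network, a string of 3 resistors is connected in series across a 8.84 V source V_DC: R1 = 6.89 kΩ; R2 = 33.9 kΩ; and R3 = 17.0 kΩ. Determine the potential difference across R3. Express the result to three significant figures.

Series total: ΣR = 6.89 + 33.9 + 17.0 = 57.79 kΩ.
V = V_DC · R/ΣR = 8.84 × 0.2942 = 2.600 V.

V ≈ 2.60 V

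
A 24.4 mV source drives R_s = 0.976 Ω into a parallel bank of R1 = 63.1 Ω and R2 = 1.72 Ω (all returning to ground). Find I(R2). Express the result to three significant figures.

I ≈ 8.96 mA

Parallel bank: R_p = 1/(1/63.1 + 1/1.72) = 1.674 Ω.
V_A = 24.4 × 1.674/2.650 = 15.41 mV.
I(R2) = V_A / R2 = 15.41/1.72 = 8.962 mA.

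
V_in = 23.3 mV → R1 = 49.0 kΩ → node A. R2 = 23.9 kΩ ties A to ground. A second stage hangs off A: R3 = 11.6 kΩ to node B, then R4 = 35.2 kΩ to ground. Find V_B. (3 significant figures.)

Node A sees R2 in parallel with the series input of stage 2, R3 + R4 = 46.80 kΩ.
R2 ‖ (R3+R4) = 15.82 kΩ.
First divider: V_A = V_in · 15.82/(49.0 + 15.82) = 5.687 mV.
Stage 2 is unloaded, so V_B = V_A · R4/(R3+R4) = 5.687 × 35.2/46.80 = 4.277 mV.

V_B ≈ 4.28 mV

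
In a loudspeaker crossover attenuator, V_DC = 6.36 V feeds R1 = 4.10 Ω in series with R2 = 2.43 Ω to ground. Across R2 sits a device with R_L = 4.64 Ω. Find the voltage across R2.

V_out ≈ 1.78 V

R2 ‖ R_L = (2.43 × 4.64)/(2.43 + 4.64) = 1.595 Ω.
Voltage divider with the loaded lower leg: V_out = 6.36 × 1.595/(4.10 + 1.595) = 6.36 × 0.2800 = 1.781 V.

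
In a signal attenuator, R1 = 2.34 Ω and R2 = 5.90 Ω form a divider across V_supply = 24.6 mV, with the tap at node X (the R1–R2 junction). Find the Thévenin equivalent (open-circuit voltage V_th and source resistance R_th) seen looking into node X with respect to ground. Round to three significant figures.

Open-circuit (no load on X): V_th = V_supply · R2/(R1 + R2) = 24.6 × 5.90/(2.340 + 5.90) = 17.61 mV.
Zeroing V_supply shorts the top of R1 to ground, so R_th = R1 ‖ R2 = 1.675 Ω.

V_th ≈ 17.6 mV, R_th ≈ 1.68 Ω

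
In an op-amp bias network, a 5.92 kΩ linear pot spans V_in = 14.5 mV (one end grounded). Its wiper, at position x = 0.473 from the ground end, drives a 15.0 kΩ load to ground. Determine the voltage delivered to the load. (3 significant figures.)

V_out ≈ 6.24 mV

Lower segment x·R_p = 2.800 kΩ; upper segment (1−x)·R_p = 3.120 kΩ.
Lower segment in parallel with the load: 2.800 ‖ 15.0 = 2.360 kΩ.
V_out = 14.5 × 2.360/(3.120 + 2.360) = 6.244 mV.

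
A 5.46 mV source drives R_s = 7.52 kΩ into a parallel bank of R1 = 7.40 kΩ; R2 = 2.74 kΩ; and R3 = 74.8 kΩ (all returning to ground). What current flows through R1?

Combine the parallel branches: R_p = (1/7.40 + 1/2.74 + 1/74.8)⁻¹ = 1.948 kΩ.
Node voltage V_A = V_s · R_p/(R_s + R_p) = 5.46 × 0.2057 = 1.123 mV.
I(R1) = V_A / R1 = 1.123/7.40 = 0.1518 µA.

I ≈ 0.152 µA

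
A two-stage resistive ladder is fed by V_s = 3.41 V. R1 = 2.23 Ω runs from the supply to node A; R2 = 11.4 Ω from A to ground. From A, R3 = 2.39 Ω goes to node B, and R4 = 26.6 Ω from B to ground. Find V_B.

Looking into the second stage from A: R3 + R4 = 28.99 Ω appears in parallel with R2.
R2 ‖ (R3+R4) = 8.182 Ω.
V_A = 3.41 × 8.182/(2.23 + 8.182) = 2.680 V.
V_B = V_A × 0.9176 = 2.459 V.

V_B ≈ 2.46 V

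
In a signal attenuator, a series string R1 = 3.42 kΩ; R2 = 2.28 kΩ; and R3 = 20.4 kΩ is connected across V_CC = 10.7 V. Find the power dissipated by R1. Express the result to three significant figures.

P ≈ 0.575 mW

Series current I = V_CC/ΣR = 10.7/26.10 = 0.4100 mA.
V(R1) = I·R = 1.402 V; P = V·I = 1.402 × 0.4100 = 0.5748 mW.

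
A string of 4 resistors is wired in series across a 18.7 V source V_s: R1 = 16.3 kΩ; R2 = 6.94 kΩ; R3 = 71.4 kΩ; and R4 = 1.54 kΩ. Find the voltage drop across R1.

Total series resistance ΣR = 16.3 + 6.94 + 71.4 + 1.54 = 96.18 kΩ.
V = V_s · R/ΣR = 18.7 × 0.1695 = 3.169 V.

V ≈ 3.17 V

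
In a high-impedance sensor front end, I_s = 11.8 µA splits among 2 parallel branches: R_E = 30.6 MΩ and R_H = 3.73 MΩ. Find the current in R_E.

With just two branches, the current splits inversely with resistance.
I(R_E) = 11.8 × 3.73/(30.6 + 3.73) = 11.8 × 0.1087 = 1.282 µA.

I ≈ 1.28 µA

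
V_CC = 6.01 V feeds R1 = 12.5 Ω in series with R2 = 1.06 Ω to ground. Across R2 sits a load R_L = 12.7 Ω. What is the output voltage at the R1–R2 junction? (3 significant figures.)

V_out ≈ 0.436 V

First combine the lower leg with the load: R2 ‖ R_L = 0.9783 Ω.
Voltage divider with the loaded lower leg: V_out = 6.01 × 0.9783/(12.5 + 0.9783) = 6.01 × 0.07259 = 0.4362 V.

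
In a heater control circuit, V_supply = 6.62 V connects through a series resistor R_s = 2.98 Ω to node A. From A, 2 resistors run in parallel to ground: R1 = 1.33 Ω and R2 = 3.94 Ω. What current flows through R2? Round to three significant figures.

I ≈ 0.420 A

Combine the parallel branches: R_p = (1/1.33 + 1/3.94)⁻¹ = 0.9943 Ω.
Node voltage V_A = V_supply · R_p/(R_s + R_p) = 6.62 × 0.2502 = 1.656 V.
Branch current I = V_A/R2 = 1.656/3.94 = 0.4204 A.
(Check via current divider: I_total = 1.666 A; share G_k/ΣG = 0.2524 → same result.)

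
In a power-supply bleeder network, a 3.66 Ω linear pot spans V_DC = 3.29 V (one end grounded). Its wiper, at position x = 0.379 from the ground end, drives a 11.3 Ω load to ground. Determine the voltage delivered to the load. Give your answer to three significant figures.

Lower segment x·R_p = 1.387 Ω; upper segment (1−x)·R_p = 2.273 Ω.
R_L loads the lower segment: effective lower R = 1.235 Ω.
Then V_out = V_DC · 1.235/(2.273 + 1.235) = 1.159 V.
(Unloaded: V_out = x·V_DC = 1.25 V.)

V_out ≈ 1.16 V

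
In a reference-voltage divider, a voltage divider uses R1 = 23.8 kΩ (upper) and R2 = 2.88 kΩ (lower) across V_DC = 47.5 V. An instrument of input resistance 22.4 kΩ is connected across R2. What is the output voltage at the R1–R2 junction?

V_out ≈ 4.60 V

The load sits in parallel with R2, giving an effective lower resistance R2' = R2·R_L/(R2+R_L) = 2.552 kΩ.
Voltage divider with the loaded lower leg: V_out = 47.5 × 2.552/(23.8 + 2.552) = 47.5 × 0.09684 = 4.600 V.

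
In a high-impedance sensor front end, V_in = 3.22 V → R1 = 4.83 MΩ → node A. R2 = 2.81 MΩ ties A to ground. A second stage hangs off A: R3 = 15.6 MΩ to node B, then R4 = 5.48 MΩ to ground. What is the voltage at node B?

Node A sees R2 in parallel with the series input of stage 2, R3 + R4 = 21.08 MΩ.
R2 ‖ (R3+R4) = 2.479 MΩ.
So V_A = 3.22 × 0.3392 = 1.092 V.
Then the unloaded second divider: V_B = V_A × R4/(R3+R4) = 1.092 × 0.2600 = 0.2839 V.

V_B ≈ 0.284 V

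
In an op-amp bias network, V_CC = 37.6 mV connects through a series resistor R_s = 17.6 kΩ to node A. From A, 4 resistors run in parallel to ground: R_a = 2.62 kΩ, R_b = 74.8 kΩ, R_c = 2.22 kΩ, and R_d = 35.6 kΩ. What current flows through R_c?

Equivalent of the parallel group: R_p = 1.145 kΩ.
V_A = 37.6 × 1.145/18.74 = 2.296 mV.
I(R_c) = V_A / R_c = 2.296/2.22 = 1.034 µA.

I ≈ 1.03 µA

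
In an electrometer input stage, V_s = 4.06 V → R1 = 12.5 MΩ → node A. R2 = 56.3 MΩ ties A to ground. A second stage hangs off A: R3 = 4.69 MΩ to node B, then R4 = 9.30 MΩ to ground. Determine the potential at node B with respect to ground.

V_B ≈ 1.28 V

The second stage (R3 + R4 = 13.99 MΩ) loads node A in parallel with R2.
Effective lower resistance at A: R2 ‖ 13.99 = 11.21 MΩ.
So V_A = 4.06 × 0.4727 = 1.919 V.
V_B = V_A × 0.6648 = 1.276 V.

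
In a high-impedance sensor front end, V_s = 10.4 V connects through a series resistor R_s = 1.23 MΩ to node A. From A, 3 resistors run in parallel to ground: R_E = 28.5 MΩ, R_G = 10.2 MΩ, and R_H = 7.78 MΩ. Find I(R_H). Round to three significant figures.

Combine the parallel branches: R_p = (1/28.5 + 1/10.2 + 1/7.78)⁻¹ = 3.822 MΩ.
Node voltage V_A = V_s · R_p/(R_s + R_p) = 10.4 × 0.7565 = 7.868 V.
Branch current I = V_A/R_H = 7.868/7.78 = 1.011 µA.

I ≈ 1.01 µA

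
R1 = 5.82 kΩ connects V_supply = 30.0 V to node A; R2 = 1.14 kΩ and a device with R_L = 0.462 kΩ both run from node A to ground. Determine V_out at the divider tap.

V_out ≈ 1.60 V

R2 ‖ R_L = (1.14 × 0.462)/(1.14 + 0.462) = 0.3288 kΩ.
Then V_out = V_supply · R2'/(R1 + R2') = 30.0 × 0.3288/6.149 = 1.604 V.
(Unloaded it would be 4.91 V; the load pulls it down.)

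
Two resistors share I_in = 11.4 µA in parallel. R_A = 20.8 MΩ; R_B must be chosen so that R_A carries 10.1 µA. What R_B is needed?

R_B ≈ 162 MΩ

Two-branch current divider: I_A = I_in · R_B/(R_A + R_B).
With f = 0.8860, R_B = R_A · f/(1−f) = 20.8 × 7.769 = 161.6 MΩ.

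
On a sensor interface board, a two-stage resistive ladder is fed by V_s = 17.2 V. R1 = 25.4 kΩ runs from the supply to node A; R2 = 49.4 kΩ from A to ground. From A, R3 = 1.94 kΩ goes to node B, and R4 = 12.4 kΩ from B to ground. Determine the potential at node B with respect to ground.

Node A sees R2 in parallel with the series input of stage 2, R3 + R4 = 14.34 kΩ.
Effective lower resistance at A: R2 ‖ 14.34 = 11.11 kΩ.
So V_A = 17.2 × 0.3044 = 5.235 V.
Stage 2 is unloaded, so V_B = V_A · R4/(R3+R4) = 5.235 × 12.4/14.34 = 4.527 V.

V_B ≈ 4.53 V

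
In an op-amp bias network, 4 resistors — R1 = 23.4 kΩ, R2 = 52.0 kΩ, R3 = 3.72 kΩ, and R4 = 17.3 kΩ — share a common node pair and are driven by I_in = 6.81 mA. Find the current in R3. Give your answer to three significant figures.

I ≈ 4.71 mA

Conductances: ΣG = 1/23.4 + 1/52.0 + 1/3.72 + 1/17.3 = 0.3886 (1/kΩ).
R3 takes the fraction G_k/ΣG = 0.2688/0.3886 = 0.6918, so I = 6.81 × 0.6918 = 4.711 mA.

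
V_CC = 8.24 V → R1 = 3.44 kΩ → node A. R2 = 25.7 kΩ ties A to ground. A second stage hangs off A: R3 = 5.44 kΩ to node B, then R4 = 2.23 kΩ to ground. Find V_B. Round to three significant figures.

Node A sees R2 in parallel with the series input of stage 2, R3 + R4 = 7.670 kΩ.
R2 ‖ (R3+R4) = 5.907 kΩ.
First divider: V_A = V_CC · 5.907/(3.44 + 5.907) = 5.207 V.
Stage 2 is unloaded, so V_B = V_A · R4/(R3+R4) = 5.207 × 2.23/7.670 = 1.514 V.

V_B ≈ 1.51 V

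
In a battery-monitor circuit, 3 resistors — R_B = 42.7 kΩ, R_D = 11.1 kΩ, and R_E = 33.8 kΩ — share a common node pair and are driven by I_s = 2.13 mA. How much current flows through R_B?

I ≈ 0.349 mA

ΣG = 1/42.7 + 1/11.1 + 1/33.8 = 0.1431.
R_B takes the fraction G_k/ΣG = 0.02342/0.1431 = 0.1637, so I = 2.13 × 0.1637 = 0.3486 mA.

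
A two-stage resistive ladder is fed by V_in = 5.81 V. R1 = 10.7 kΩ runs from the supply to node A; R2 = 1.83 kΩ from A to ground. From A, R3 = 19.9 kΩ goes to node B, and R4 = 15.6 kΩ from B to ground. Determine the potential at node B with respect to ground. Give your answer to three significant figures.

V_B ≈ 0.357 V

Node A sees R2 in parallel with the series input of stage 2, R3 + R4 = 35.50 kΩ.
R2 ‖ (R3+R4) = 1.740 kΩ.
First divider: V_A = V_in · 1.740/(10.7 + 1.740) = 0.8128 V.
Stage 2 is unloaded, so V_B = V_A · R4/(R3+R4) = 0.8128 × 15.6/35.50 = 0.3572 V.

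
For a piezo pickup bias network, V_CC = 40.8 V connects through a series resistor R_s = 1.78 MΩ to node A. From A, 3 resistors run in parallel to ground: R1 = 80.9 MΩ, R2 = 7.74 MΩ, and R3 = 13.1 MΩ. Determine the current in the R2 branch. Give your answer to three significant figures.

Combine the parallel branches: R_p = (1/80.9 + 1/7.74 + 1/13.1)⁻¹ = 4.589 MΩ.
V_A by voltage divider: V_A = 40.8 × 4.589/(1.78 + 4.589) = 29.40 V.
I(R2) = V_A / R2 = 29.40/7.74 = 3.798 µA.

I ≈ 3.80 µA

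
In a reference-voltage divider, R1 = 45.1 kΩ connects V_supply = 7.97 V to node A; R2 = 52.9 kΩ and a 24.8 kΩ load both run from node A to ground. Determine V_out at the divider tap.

First combine the lower leg with the load: R2 ‖ R_L = 16.88 kΩ.
Voltage divider with the loaded lower leg: V_out = 7.97 × 16.88/(45.1 + 16.88) = 7.97 × 0.2724 = 2.171 V.

V_out ≈ 2.17 V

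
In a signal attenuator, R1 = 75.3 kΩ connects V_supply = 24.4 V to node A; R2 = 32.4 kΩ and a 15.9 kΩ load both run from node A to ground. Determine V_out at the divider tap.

V_out ≈ 3.03 V

The load sits in parallel with R2, giving an effective lower resistance R2' = R2·R_L/(R2+R_L) = 10.67 kΩ.
Then V_out = V_supply · R2'/(R1 + R2') = 24.4 × 10.67/85.97 = 3.027 V.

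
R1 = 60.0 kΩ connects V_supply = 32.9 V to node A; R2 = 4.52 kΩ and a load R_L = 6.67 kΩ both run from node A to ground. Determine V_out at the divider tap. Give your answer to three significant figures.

V_out ≈ 1.41 V

The load sits in parallel with R2, giving an effective lower resistance R2' = R2·R_L/(R2+R_L) = 2.694 kΩ.
Voltage divider with the loaded lower leg: V_out = 32.9 × 2.694/(60.0 + 2.694) = 32.9 × 0.04297 = 1.414 V.
(Unloaded it would be 2.30 V; the load pulls it down.)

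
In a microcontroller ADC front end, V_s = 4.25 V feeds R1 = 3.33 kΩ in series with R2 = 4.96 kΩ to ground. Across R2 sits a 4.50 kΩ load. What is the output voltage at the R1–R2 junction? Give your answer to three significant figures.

V_out ≈ 1.76 V

R2 ‖ R_L = (4.96 × 4.50)/(4.96 + 4.50) = 2.359 kΩ.
Then V_out = V_s · R2'/(R1 + R2') = 4.25 × 2.359/5.689 = 1.762 V.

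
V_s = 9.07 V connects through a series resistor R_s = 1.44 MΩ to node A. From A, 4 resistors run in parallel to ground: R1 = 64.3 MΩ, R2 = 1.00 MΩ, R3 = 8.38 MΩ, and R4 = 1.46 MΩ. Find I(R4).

Combine the parallel branches: R_p = (1/64.3 + 1/1.00 + 1/8.38 + 1/1.46)⁻¹ = 0.5495 MΩ.
V_A = 9.07 × 0.5495/1.990 = 2.505 V.
Branch current I = V_A/R4 = 2.505/1.46 = 1.716 µA.

I ≈ 1.72 µA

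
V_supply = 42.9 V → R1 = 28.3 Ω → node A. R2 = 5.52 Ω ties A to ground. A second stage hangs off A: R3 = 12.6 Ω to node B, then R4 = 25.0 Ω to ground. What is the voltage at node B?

Node A sees R2 in parallel with the series input of stage 2, R3 + R4 = 37.60 Ω.
Effective lower resistance at A: R2 ‖ 37.60 = 4.813 Ω.
V_A = 42.9 × 4.813/(28.3 + 4.813) = 6.236 V.
Then the unloaded second divider: V_B = V_A × R4/(R3+R4) = 6.236 × 0.6649 = 4.146 V.

V_B ≈ 4.15 V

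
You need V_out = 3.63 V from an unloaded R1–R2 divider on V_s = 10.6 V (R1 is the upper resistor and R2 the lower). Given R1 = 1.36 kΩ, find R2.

R2 ≈ 0.708 kΩ

Required fraction k = V_out/V_s = 0.3425.
Rearranging, R2 = R1·k/(1−k) = 1.36 × 0.5208 = 0.7083 kΩ.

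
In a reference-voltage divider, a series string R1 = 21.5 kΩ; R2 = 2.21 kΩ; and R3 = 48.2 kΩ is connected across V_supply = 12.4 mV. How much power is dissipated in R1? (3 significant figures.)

P ≈ 0.639 nW

The common current is I = 12.4/71.91 = 0.1724 µA.
P(R1) = I²·R1 = (0.1724)² × 21.5 = 0.6393 nW.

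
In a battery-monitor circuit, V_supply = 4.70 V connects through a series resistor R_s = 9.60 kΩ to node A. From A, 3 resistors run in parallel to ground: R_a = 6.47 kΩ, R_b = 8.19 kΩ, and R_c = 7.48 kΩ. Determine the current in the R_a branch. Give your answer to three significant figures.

I ≈ 0.147 mA

Parallel bank: R_p = 1/(1/6.47 + 1/8.19 + 1/7.48) = 2.437 kΩ.
V_A = 4.70 × 2.437/12.04 = 0.9515 V.
Branch current I = V_A/R_a = 0.9515/6.47 = 0.1471 mA.
(Equivalently: I_total = 0.3905 mA, then current-divider fraction G_k/ΣG = 0.3767.)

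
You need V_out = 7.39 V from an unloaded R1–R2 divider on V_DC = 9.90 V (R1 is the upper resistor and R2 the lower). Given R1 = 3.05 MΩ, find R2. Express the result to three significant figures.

R2 ≈ 8.98 MΩ

The divider ratio is R2/(R1+R2) = 7.39/9.90 = 0.7465.
R2 = R1 · 0.7465/(1 − 0.7465) = 8.980 MΩ.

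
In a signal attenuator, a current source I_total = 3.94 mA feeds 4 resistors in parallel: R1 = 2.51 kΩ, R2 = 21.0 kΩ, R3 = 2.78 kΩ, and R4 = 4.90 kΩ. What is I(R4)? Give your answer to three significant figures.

I ≈ 0.796 mA

Total conductance ΣG = 1/2.51 + 1/21.0 + 1/2.78 + 1/4.90 = 1.010 (units of 1/kΩ).
R4 takes the fraction G_k/ΣG = 0.2041/1.010 = 0.2021, so I = 3.94 × 0.2021 = 0.7963 mA.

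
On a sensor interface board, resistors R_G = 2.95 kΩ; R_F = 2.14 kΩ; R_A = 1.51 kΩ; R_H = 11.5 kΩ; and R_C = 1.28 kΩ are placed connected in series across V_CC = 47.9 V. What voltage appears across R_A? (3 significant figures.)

V ≈ 3.73 V

Total series resistance ΣR = 2.95 + 2.14 + 1.51 + 11.5 + 1.28 = 19.38 kΩ.
By the voltage-divider rule, V = 47.9 × 1.510/19.38 = 3.732 V.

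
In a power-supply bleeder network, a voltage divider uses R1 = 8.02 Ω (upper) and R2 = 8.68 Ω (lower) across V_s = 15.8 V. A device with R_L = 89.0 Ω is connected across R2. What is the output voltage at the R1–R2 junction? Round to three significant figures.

V_out ≈ 7.84 V

R2 ‖ R_L = (8.68 × 89.0)/(8.68 + 89.0) = 7.909 Ω.
Voltage divider with the loaded lower leg: V_out = 15.8 × 7.909/(8.02 + 7.909) = 15.8 × 0.4965 = 7.845 V.
(Unloaded it would be 8.21 V; the load pulls it down.)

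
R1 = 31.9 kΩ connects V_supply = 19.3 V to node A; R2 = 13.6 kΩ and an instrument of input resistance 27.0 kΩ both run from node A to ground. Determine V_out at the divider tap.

V_out ≈ 4.26 V

First combine the lower leg with the load: R2 ‖ R_L = 9.044 kΩ.
Now apply the divider: V_out = 19.3 × 0.2209 = 4.263 V.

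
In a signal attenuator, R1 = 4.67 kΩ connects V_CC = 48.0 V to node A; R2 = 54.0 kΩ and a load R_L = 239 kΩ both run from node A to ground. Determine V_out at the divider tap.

V_out ≈ 43.4 V

R2 ‖ R_L = (54.0 × 239)/(54.0 + 239) = 44.05 kΩ.
Voltage divider with the loaded lower leg: V_out = 48.0 × 44.05/(4.67 + 44.05) = 48.0 × 0.9041 = 43.40 V.
(Unloaded it would be 44.2 V; the load pulls it down.)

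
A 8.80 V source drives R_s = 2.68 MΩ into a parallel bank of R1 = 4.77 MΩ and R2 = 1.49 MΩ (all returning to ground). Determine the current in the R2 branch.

Equivalent of the parallel group: R_p = 1.135 MΩ.
Node voltage V_A = V_DC · R_p/(R_s + R_p) = 8.80 × 0.2976 = 2.619 V.
Branch current I = V_A/R2 = 2.619/1.49 = 1.757 µA.

I ≈ 1.76 µA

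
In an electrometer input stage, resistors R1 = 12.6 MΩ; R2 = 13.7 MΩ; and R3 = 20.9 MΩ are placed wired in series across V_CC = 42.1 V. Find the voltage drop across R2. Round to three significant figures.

V ≈ 12.2 V

Series total: ΣR = 12.6 + 13.7 + 20.9 = 47.20 MΩ.
Voltage divider: V = V_CC · (13.70 / 47.20) = 42.1 × 0.2903 = 12.22 V.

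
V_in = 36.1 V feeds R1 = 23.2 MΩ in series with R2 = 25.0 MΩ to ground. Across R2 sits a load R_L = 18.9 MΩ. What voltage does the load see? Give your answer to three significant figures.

V_out ≈ 11.4 V

The load sits in parallel with R2, giving an effective lower resistance R2' = R2·R_L/(R2+R_L) = 10.76 MΩ.
Voltage divider with the loaded lower leg: V_out = 36.1 × 10.76/(23.2 + 10.76) = 36.1 × 0.3169 = 11.44 V.
(Unloaded it would be 18.7 V; the load pulls it down.)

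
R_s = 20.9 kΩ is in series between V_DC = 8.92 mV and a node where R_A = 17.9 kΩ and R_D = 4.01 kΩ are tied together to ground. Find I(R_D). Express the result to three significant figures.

Parallel bank: R_p = 1/(1/17.9 + 1/4.01) = 3.276 kΩ.
V_A by voltage divider: V_A = 8.92 × 3.276/(20.9 + 3.276) = 1.209 mV.
Branch current I = V_A/R_D = 1.209/4.01 = 0.3014 µA.

I ≈ 0.301 µA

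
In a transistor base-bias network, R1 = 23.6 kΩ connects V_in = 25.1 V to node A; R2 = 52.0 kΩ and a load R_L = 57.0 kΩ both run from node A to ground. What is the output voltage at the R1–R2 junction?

First combine the lower leg with the load: R2 ‖ R_L = 27.19 kΩ.
Now apply the divider: V_out = 25.1 × 0.5354 = 13.44 V.

V_out ≈ 13.4 V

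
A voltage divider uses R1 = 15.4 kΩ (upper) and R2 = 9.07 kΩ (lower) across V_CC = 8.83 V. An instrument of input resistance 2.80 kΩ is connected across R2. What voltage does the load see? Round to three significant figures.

V_out ≈ 1.08 V

First combine the lower leg with the load: R2 ‖ R_L = 2.140 kΩ.
Then V_out = V_CC · R2'/(R1 + R2') = 8.83 × 2.140/17.54 = 1.077 V.
(Unloaded it would be 3.27 V; the load pulls it down.)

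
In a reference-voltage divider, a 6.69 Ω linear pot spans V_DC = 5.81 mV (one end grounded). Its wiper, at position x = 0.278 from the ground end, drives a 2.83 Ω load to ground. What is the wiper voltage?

Split the track: R_lower = x·R_p = 1.860 Ω, R_upper = (1−x)·R_p = 4.830 Ω.
(x·R_p) ‖ R_L = 1.122 Ω.
Loaded-divider output: V_out = 5.81 × 0.1885 = 1.095 mV.

V_out ≈ 1.10 mV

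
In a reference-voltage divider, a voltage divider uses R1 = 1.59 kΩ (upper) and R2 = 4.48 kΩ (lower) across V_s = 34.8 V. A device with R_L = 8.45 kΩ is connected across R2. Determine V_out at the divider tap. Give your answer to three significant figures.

V_out ≈ 22.6 V

The load sits in parallel with R2, giving an effective lower resistance R2' = R2·R_L/(R2+R_L) = 2.928 kΩ.
Voltage divider with the loaded lower leg: V_out = 34.8 × 2.928/(1.59 + 2.928) = 34.8 × 0.6481 = 22.55 V.
(Unloaded it would be 25.7 V; the load pulls it down.)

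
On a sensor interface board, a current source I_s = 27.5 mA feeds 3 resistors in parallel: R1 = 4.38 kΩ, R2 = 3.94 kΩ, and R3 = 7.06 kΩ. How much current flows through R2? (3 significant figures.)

I ≈ 11.2 mA

ΣG = 1/4.38 + 1/3.94 + 1/7.06 = 0.6238.
By the current-divider rule, I = I_s · G_k/ΣG = 27.5 × 0.4069 = 11.19 mA.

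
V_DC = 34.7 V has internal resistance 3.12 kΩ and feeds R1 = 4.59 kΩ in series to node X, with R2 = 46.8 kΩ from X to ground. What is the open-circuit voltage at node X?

V_th ≈ 29.8 V

R1' = 3.12 + 4.59 = 7.710 kΩ (source resistance + R1).
V_th is the unloaded tap voltage: V_DC · R2/(R1'+R2) = 34.7 × 0.8586 = 29.79 V.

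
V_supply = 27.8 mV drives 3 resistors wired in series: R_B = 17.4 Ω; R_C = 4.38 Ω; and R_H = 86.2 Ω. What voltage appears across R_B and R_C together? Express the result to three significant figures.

Total series resistance ΣR = 17.4 + 4.38 + 86.2 = 108.0 Ω.
R_{R_B..R_C} = 17.4 + 4.38 = 21.78 Ω.
By the voltage-divider rule, V = 27.8 × 21.78/108.0 = 5.607 mV.

V ≈ 5.61 mV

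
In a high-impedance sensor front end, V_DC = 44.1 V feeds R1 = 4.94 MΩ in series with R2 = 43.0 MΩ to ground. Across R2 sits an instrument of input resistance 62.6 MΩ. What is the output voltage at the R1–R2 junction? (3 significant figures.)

The load sits in parallel with R2, giving an effective lower resistance R2' = R2·R_L/(R2+R_L) = 25.49 MΩ.
Then V_out = V_DC · R2'/(R1 + R2') = 44.1 × 25.49/30.43 = 36.94 V.

V_out ≈ 36.9 V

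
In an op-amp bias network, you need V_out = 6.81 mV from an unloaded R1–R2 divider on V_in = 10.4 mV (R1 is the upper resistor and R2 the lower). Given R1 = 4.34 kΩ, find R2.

R2 ≈ 8.23 kΩ

Required fraction k = V_out/V_in = 0.6548.
R2 = R1 · 0.6548/(1 − 0.6548) = 8.233 kΩ.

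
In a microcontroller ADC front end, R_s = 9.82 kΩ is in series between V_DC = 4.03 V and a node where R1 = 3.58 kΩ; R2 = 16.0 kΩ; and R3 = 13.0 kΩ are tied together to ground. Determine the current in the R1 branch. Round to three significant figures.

I ≈ 0.220 mA

Combine the parallel branches: R_p = (1/3.58 + 1/16.0 + 1/13.0)⁻¹ = 2.388 kΩ.
Node voltage V_A = V_DC · R_p/(R_s + R_p) = 4.03 × 0.1956 = 0.7883 V.
I(R1) = V_A / R1 = 0.7883/3.58 = 0.2202 mA.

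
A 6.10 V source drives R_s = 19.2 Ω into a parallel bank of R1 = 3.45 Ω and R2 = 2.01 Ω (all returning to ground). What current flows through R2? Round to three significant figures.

I ≈ 0.188 A

Equivalent of the parallel group: R_p = 1.270 Ω.
V_A by voltage divider: V_A = 6.10 × 1.270/(19.2 + 1.270) = 0.3785 V.
Branch current I = V_A/R2 = 0.3785/2.01 = 0.1883 A.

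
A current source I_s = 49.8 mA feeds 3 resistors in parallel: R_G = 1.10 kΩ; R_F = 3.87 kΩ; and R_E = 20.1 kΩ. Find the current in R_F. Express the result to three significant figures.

I ≈ 10.6 mA

Total conductance ΣG = 1/1.10 + 1/3.87 + 1/20.1 = 1.217 (units of 1/kΩ).
By the current-divider rule, I = I_s · G_k/ΣG = 49.8 × 0.2123 = 10.57 mA.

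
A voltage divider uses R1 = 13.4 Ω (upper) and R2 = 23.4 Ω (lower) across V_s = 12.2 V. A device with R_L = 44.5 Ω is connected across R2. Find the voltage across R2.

V_out ≈ 6.51 V

R2 ‖ R_L = (23.4 × 44.5)/(23.4 + 44.5) = 15.34 Ω.
Then V_out = V_s · R2'/(R1 + R2') = 12.2 × 15.34/28.74 = 6.511 V.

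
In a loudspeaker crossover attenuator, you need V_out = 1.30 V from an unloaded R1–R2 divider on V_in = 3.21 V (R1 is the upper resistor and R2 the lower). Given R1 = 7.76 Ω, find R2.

R2 ≈ 5.28 Ω

V_out/V_in = R2/(R1+R2) = 0.4050.
Rearranging, R2 = R1·k/(1−k) = 7.76 × 0.6806 = 5.282 Ω.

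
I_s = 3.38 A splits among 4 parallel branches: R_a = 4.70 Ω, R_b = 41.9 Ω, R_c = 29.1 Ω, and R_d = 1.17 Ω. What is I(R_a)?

Conductances: ΣG = 1/4.70 + 1/41.9 + 1/29.1 + 1/1.17 = 1.126 (1/Ω).
Current divider: I(R_a) = I_s · G_k/ΣG = 3.38 × (0.2128/1.126) = 3.38 × 0.1890 = 0.6388 A.

I ≈ 0.639 A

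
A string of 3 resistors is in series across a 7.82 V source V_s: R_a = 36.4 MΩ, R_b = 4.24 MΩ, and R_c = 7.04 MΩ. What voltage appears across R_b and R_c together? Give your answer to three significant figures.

ΣR = 36.4 + 4.24 + 7.04 = 47.68 MΩ.
R_{R_b..R_c} = 4.24 + 7.04 = 11.28 MΩ.
V = V_s · R/ΣR = 7.82 × 0.2366 = 1.850 V.

V ≈ 1.85 V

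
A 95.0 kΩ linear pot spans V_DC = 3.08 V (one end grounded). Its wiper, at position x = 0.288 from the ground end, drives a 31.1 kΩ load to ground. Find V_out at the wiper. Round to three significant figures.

V_out ≈ 0.545 V

Split the track: R_lower = x·R_p = 27.36 kΩ, R_upper = (1−x)·R_p = 67.64 kΩ.
(x·R_p) ‖ R_L = 14.56 kΩ.
Loaded-divider output: V_out = 3.08 × 0.1771 = 0.5454 V.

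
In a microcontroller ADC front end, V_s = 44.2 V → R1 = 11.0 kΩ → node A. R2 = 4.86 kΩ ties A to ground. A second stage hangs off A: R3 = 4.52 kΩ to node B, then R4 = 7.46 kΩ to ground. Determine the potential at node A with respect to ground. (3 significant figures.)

V_A ≈ 10.6 V

Looking into the second stage from A: R3 + R4 = 11.98 kΩ appears in parallel with R2.
R2 ‖ (R3+R4) = 3.457 kΩ.
First divider: V_A = V_s · 3.457/(11.0 + 3.457) = 10.57 V.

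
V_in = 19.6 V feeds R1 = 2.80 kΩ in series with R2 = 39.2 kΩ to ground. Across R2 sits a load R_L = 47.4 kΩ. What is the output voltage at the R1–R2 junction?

V_out ≈ 17.3 V

First combine the lower leg with the load: R2 ‖ R_L = 21.46 kΩ.
Now apply the divider: V_out = 19.6 × 0.8846 = 17.34 V.
(Unloaded it would be 18.3 V; the load pulls it down.)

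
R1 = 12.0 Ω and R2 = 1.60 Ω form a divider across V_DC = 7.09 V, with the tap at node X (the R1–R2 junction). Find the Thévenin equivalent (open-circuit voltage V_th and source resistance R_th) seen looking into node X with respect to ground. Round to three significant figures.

V_th ≈ 0.834 V, R_th ≈ 1.41 Ω

Open-circuit (no load on X): V_th = V_DC · R2/(R1 + R2) = 7.09 × 1.60/(12.00 + 1.60) = 0.8341 V.
Zeroing V_DC shorts the top of R1 to ground, so R_th = R1 ‖ R2 = 1.412 Ω.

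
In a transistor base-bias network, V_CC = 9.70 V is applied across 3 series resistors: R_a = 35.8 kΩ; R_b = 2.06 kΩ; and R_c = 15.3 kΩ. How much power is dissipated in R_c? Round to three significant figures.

P ≈ 0.509 mW

Series current I = V_CC/ΣR = 9.70/53.16 = 0.1825 mA.
P(R_c) = I²·R_c = (0.1825)² × 15.3 = 0.5094 mW.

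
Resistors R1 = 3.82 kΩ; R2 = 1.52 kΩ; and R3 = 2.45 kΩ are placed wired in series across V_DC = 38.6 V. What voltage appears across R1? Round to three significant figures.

V ≈ 18.9 V

Total series resistance ΣR = 3.82 + 1.52 + 2.45 = 7.790 kΩ.
Voltage divider: V = V_DC · (3.820 / 7.790) = 38.6 × 0.4904 = 18.93 V.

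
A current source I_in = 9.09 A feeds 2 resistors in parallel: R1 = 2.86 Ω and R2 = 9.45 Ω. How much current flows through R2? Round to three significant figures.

I ≈ 2.11 A

For two parallel branches, I_k = I_in · (other R)/(sum of R).
I(R2) = 9.09 × 2.86/(2.86 + 9.45) = 9.09 × 0.2323 = 2.112 A.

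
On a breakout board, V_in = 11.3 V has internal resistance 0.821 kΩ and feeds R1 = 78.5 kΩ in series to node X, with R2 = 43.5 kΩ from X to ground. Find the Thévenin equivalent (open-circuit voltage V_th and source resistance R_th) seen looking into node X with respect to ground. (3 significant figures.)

V_th ≈ 4.00 V, R_th ≈ 28.1 kΩ

R1' = 0.821 + 78.5 = 79.32 kΩ (source resistance + R1).
Open-circuit (no load on X): V_th = V_in · R2/(R1' + R2) = 11.3 × 43.5/(79.32 + 43.5) = 4.002 V.
With V_in suppressed (replaced by a short), R_th = R1' ‖ R2 = (79.32 × 43.5)/(79.32 + 43.5) = 28.09 kΩ.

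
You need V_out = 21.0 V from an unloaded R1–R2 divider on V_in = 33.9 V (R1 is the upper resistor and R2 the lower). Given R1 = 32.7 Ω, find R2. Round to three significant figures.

R2 ≈ 53.2 Ω

The divider ratio is R2/(R1+R2) = 21.0/33.9 = 0.6195.
R2 = R1 · 0.6195/(1 − 0.6195) = 53.23 Ω.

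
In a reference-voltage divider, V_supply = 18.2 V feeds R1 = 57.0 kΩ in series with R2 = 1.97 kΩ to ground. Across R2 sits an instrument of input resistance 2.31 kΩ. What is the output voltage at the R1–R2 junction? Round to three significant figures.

First combine the lower leg with the load: R2 ‖ R_L = 1.063 kΩ.
Then V_out = V_supply · R2'/(R1 + R2') = 18.2 × 1.063/58.06 = 0.3333 V.

V_out ≈ 0.333 V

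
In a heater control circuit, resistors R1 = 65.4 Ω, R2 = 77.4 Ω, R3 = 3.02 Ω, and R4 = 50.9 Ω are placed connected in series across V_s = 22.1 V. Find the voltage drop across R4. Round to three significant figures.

Series total: ΣR = 65.4 + 77.4 + 3.02 + 50.9 = 196.7 Ω.
Voltage divider: V = V_s · (50.90 / 196.7) = 22.1 × 0.2587 = 5.718 V.

V ≈ 5.72 V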